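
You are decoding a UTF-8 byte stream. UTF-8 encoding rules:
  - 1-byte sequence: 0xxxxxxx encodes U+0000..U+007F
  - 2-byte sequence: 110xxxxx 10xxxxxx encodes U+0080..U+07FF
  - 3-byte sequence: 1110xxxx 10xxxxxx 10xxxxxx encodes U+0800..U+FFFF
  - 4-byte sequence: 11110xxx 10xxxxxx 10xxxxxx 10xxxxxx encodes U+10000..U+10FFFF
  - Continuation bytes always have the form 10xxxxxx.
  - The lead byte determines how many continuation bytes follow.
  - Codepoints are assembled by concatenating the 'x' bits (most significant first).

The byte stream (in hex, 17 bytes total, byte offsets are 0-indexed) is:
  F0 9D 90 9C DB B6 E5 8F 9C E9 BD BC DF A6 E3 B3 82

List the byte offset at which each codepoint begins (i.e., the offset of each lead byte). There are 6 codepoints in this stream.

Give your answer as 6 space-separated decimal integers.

Byte[0]=F0: 4-byte lead, need 3 cont bytes. acc=0x0
Byte[1]=9D: continuation. acc=(acc<<6)|0x1D=0x1D
Byte[2]=90: continuation. acc=(acc<<6)|0x10=0x750
Byte[3]=9C: continuation. acc=(acc<<6)|0x1C=0x1D41C
Completed: cp=U+1D41C (starts at byte 0)
Byte[4]=DB: 2-byte lead, need 1 cont bytes. acc=0x1B
Byte[5]=B6: continuation. acc=(acc<<6)|0x36=0x6F6
Completed: cp=U+06F6 (starts at byte 4)
Byte[6]=E5: 3-byte lead, need 2 cont bytes. acc=0x5
Byte[7]=8F: continuation. acc=(acc<<6)|0x0F=0x14F
Byte[8]=9C: continuation. acc=(acc<<6)|0x1C=0x53DC
Completed: cp=U+53DC (starts at byte 6)
Byte[9]=E9: 3-byte lead, need 2 cont bytes. acc=0x9
Byte[10]=BD: continuation. acc=(acc<<6)|0x3D=0x27D
Byte[11]=BC: continuation. acc=(acc<<6)|0x3C=0x9F7C
Completed: cp=U+9F7C (starts at byte 9)
Byte[12]=DF: 2-byte lead, need 1 cont bytes. acc=0x1F
Byte[13]=A6: continuation. acc=(acc<<6)|0x26=0x7E6
Completed: cp=U+07E6 (starts at byte 12)
Byte[14]=E3: 3-byte lead, need 2 cont bytes. acc=0x3
Byte[15]=B3: continuation. acc=(acc<<6)|0x33=0xF3
Byte[16]=82: continuation. acc=(acc<<6)|0x02=0x3CC2
Completed: cp=U+3CC2 (starts at byte 14)

Answer: 0 4 6 9 12 14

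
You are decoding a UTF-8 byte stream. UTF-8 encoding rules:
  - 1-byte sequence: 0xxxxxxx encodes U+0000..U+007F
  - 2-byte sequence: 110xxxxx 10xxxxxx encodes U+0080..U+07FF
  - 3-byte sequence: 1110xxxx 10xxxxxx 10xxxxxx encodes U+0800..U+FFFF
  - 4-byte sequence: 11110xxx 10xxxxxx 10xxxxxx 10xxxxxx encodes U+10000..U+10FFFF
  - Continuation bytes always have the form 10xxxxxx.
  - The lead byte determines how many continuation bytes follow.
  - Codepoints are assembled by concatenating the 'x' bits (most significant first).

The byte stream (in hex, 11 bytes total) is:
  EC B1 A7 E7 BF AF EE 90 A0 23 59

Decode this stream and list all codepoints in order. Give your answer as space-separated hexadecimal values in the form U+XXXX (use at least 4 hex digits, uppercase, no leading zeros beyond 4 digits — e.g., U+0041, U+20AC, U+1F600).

Byte[0]=EC: 3-byte lead, need 2 cont bytes. acc=0xC
Byte[1]=B1: continuation. acc=(acc<<6)|0x31=0x331
Byte[2]=A7: continuation. acc=(acc<<6)|0x27=0xCC67
Completed: cp=U+CC67 (starts at byte 0)
Byte[3]=E7: 3-byte lead, need 2 cont bytes. acc=0x7
Byte[4]=BF: continuation. acc=(acc<<6)|0x3F=0x1FF
Byte[5]=AF: continuation. acc=(acc<<6)|0x2F=0x7FEF
Completed: cp=U+7FEF (starts at byte 3)
Byte[6]=EE: 3-byte lead, need 2 cont bytes. acc=0xE
Byte[7]=90: continuation. acc=(acc<<6)|0x10=0x390
Byte[8]=A0: continuation. acc=(acc<<6)|0x20=0xE420
Completed: cp=U+E420 (starts at byte 6)
Byte[9]=23: 1-byte ASCII. cp=U+0023
Byte[10]=59: 1-byte ASCII. cp=U+0059

Answer: U+CC67 U+7FEF U+E420 U+0023 U+0059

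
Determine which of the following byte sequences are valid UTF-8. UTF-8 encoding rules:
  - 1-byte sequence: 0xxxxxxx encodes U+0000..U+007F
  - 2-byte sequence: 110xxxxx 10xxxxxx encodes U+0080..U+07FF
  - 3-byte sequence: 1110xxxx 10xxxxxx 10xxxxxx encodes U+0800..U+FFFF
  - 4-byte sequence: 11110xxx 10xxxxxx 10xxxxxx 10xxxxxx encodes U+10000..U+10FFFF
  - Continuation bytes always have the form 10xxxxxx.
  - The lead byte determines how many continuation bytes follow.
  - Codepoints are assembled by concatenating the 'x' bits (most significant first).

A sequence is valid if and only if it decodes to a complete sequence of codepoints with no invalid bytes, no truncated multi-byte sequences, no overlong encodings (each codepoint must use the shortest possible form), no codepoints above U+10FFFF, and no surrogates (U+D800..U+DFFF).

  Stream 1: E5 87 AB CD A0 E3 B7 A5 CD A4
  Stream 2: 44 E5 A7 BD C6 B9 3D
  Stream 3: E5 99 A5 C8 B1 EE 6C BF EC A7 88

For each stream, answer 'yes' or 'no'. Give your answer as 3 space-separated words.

Stream 1: decodes cleanly. VALID
Stream 2: decodes cleanly. VALID
Stream 3: error at byte offset 6. INVALID

Answer: yes yes no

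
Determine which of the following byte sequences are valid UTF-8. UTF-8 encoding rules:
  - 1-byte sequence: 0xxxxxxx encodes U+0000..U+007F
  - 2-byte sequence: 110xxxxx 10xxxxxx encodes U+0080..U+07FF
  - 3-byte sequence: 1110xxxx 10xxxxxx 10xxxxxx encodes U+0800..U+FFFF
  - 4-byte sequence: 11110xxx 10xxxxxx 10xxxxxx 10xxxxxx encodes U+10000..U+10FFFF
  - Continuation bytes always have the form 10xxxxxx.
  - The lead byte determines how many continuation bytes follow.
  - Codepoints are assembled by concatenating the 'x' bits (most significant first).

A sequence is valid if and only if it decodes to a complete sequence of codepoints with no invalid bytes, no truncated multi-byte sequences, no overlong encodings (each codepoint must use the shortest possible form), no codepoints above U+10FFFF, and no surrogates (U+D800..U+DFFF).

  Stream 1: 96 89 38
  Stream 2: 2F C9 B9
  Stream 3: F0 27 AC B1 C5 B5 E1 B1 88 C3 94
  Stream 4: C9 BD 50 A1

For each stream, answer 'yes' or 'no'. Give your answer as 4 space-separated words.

Stream 1: error at byte offset 0. INVALID
Stream 2: decodes cleanly. VALID
Stream 3: error at byte offset 1. INVALID
Stream 4: error at byte offset 3. INVALID

Answer: no yes no no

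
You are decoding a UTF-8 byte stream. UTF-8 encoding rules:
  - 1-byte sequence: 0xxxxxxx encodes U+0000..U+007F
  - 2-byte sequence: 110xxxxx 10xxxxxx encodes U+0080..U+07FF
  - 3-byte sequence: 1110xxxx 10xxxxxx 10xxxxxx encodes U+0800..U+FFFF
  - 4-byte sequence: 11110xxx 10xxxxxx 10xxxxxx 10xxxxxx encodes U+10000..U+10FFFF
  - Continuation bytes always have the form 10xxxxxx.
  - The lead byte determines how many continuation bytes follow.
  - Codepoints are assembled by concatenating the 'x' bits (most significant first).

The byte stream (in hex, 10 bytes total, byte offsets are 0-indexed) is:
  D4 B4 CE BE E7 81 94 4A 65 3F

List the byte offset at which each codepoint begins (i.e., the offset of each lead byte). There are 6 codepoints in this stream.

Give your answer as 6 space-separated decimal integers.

Answer: 0 2 4 7 8 9

Derivation:
Byte[0]=D4: 2-byte lead, need 1 cont bytes. acc=0x14
Byte[1]=B4: continuation. acc=(acc<<6)|0x34=0x534
Completed: cp=U+0534 (starts at byte 0)
Byte[2]=CE: 2-byte lead, need 1 cont bytes. acc=0xE
Byte[3]=BE: continuation. acc=(acc<<6)|0x3E=0x3BE
Completed: cp=U+03BE (starts at byte 2)
Byte[4]=E7: 3-byte lead, need 2 cont bytes. acc=0x7
Byte[5]=81: continuation. acc=(acc<<6)|0x01=0x1C1
Byte[6]=94: continuation. acc=(acc<<6)|0x14=0x7054
Completed: cp=U+7054 (starts at byte 4)
Byte[7]=4A: 1-byte ASCII. cp=U+004A
Byte[8]=65: 1-byte ASCII. cp=U+0065
Byte[9]=3F: 1-byte ASCII. cp=U+003F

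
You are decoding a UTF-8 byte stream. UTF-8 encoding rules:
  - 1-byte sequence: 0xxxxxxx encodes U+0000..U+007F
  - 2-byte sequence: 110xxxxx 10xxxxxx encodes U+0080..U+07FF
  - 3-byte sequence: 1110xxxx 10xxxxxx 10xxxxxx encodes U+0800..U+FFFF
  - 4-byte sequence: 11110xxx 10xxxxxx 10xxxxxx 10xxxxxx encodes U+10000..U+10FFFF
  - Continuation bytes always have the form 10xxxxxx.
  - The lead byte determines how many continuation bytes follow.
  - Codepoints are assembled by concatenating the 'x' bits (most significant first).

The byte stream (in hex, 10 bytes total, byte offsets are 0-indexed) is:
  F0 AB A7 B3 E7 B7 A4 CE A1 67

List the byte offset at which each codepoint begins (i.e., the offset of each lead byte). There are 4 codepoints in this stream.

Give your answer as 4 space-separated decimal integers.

Byte[0]=F0: 4-byte lead, need 3 cont bytes. acc=0x0
Byte[1]=AB: continuation. acc=(acc<<6)|0x2B=0x2B
Byte[2]=A7: continuation. acc=(acc<<6)|0x27=0xAE7
Byte[3]=B3: continuation. acc=(acc<<6)|0x33=0x2B9F3
Completed: cp=U+2B9F3 (starts at byte 0)
Byte[4]=E7: 3-byte lead, need 2 cont bytes. acc=0x7
Byte[5]=B7: continuation. acc=(acc<<6)|0x37=0x1F7
Byte[6]=A4: continuation. acc=(acc<<6)|0x24=0x7DE4
Completed: cp=U+7DE4 (starts at byte 4)
Byte[7]=CE: 2-byte lead, need 1 cont bytes. acc=0xE
Byte[8]=A1: continuation. acc=(acc<<6)|0x21=0x3A1
Completed: cp=U+03A1 (starts at byte 7)
Byte[9]=67: 1-byte ASCII. cp=U+0067

Answer: 0 4 7 9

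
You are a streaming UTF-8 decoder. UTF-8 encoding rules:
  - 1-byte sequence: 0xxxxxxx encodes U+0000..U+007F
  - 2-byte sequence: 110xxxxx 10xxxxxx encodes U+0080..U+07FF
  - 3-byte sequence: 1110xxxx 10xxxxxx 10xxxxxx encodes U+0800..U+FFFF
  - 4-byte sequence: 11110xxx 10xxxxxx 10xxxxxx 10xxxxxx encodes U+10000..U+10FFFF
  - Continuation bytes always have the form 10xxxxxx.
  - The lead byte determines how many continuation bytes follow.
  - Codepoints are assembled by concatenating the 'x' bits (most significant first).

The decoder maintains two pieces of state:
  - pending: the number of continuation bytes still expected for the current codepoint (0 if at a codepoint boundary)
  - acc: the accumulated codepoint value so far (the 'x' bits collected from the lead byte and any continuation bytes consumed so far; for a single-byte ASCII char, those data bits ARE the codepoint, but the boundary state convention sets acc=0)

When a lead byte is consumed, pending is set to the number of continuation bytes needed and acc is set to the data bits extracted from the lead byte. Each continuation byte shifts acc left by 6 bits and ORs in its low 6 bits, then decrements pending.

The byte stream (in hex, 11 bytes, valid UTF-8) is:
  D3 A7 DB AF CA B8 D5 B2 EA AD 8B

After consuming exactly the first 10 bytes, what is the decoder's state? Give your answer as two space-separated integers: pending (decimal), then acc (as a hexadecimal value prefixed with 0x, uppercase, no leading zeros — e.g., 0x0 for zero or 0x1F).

Answer: 1 0x2AD

Derivation:
Byte[0]=D3: 2-byte lead. pending=1, acc=0x13
Byte[1]=A7: continuation. acc=(acc<<6)|0x27=0x4E7, pending=0
Byte[2]=DB: 2-byte lead. pending=1, acc=0x1B
Byte[3]=AF: continuation. acc=(acc<<6)|0x2F=0x6EF, pending=0
Byte[4]=CA: 2-byte lead. pending=1, acc=0xA
Byte[5]=B8: continuation. acc=(acc<<6)|0x38=0x2B8, pending=0
Byte[6]=D5: 2-byte lead. pending=1, acc=0x15
Byte[7]=B2: continuation. acc=(acc<<6)|0x32=0x572, pending=0
Byte[8]=EA: 3-byte lead. pending=2, acc=0xA
Byte[9]=AD: continuation. acc=(acc<<6)|0x2D=0x2AD, pending=1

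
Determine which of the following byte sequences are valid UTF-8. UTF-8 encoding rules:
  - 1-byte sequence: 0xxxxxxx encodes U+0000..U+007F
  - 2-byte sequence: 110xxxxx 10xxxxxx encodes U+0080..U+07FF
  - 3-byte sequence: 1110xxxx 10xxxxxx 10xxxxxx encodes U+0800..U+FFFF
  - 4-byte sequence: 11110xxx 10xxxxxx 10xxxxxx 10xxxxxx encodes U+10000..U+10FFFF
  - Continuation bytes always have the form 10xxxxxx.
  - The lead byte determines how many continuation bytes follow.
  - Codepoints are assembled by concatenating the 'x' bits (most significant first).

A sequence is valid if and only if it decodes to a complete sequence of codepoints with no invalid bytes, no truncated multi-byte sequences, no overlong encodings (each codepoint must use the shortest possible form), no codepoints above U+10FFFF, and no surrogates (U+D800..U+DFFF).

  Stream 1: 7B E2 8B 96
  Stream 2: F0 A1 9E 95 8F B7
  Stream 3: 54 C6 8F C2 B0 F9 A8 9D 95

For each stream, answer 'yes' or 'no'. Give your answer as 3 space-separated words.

Stream 1: decodes cleanly. VALID
Stream 2: error at byte offset 4. INVALID
Stream 3: error at byte offset 5. INVALID

Answer: yes no no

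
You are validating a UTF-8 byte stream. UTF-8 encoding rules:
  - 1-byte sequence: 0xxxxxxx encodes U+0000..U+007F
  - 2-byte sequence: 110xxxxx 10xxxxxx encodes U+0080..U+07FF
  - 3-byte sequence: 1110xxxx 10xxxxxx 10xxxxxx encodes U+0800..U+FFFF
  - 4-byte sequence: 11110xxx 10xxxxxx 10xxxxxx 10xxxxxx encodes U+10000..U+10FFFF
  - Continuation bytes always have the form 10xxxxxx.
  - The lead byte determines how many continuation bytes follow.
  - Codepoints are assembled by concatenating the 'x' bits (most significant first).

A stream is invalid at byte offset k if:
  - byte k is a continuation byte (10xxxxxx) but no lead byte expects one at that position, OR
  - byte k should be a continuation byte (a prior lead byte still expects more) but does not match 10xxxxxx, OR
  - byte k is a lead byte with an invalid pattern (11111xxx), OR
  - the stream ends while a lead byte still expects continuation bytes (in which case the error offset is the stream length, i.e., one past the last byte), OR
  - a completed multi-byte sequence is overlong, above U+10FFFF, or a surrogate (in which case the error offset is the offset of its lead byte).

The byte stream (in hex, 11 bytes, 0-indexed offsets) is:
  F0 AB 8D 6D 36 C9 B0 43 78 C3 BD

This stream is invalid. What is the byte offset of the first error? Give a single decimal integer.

Answer: 3

Derivation:
Byte[0]=F0: 4-byte lead, need 3 cont bytes. acc=0x0
Byte[1]=AB: continuation. acc=(acc<<6)|0x2B=0x2B
Byte[2]=8D: continuation. acc=(acc<<6)|0x0D=0xACD
Byte[3]=6D: expected 10xxxxxx continuation. INVALID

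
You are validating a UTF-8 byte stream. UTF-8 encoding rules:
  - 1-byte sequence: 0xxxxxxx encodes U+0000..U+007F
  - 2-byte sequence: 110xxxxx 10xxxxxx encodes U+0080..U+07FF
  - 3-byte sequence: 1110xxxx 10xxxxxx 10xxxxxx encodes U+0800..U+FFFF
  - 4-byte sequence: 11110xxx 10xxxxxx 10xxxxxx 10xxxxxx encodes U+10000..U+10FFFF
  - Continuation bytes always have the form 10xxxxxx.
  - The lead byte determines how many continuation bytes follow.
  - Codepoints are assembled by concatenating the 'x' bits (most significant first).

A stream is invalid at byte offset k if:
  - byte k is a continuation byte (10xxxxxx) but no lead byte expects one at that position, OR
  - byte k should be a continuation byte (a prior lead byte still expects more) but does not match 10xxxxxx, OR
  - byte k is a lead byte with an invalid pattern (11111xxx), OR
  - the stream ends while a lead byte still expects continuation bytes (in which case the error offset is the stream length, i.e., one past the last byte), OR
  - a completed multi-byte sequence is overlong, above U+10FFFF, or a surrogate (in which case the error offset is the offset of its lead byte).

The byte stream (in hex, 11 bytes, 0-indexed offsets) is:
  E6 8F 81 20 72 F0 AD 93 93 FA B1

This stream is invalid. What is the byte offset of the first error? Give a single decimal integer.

Answer: 9

Derivation:
Byte[0]=E6: 3-byte lead, need 2 cont bytes. acc=0x6
Byte[1]=8F: continuation. acc=(acc<<6)|0x0F=0x18F
Byte[2]=81: continuation. acc=(acc<<6)|0x01=0x63C1
Completed: cp=U+63C1 (starts at byte 0)
Byte[3]=20: 1-byte ASCII. cp=U+0020
Byte[4]=72: 1-byte ASCII. cp=U+0072
Byte[5]=F0: 4-byte lead, need 3 cont bytes. acc=0x0
Byte[6]=AD: continuation. acc=(acc<<6)|0x2D=0x2D
Byte[7]=93: continuation. acc=(acc<<6)|0x13=0xB53
Byte[8]=93: continuation. acc=(acc<<6)|0x13=0x2D4D3
Completed: cp=U+2D4D3 (starts at byte 5)
Byte[9]=FA: INVALID lead byte (not 0xxx/110x/1110/11110)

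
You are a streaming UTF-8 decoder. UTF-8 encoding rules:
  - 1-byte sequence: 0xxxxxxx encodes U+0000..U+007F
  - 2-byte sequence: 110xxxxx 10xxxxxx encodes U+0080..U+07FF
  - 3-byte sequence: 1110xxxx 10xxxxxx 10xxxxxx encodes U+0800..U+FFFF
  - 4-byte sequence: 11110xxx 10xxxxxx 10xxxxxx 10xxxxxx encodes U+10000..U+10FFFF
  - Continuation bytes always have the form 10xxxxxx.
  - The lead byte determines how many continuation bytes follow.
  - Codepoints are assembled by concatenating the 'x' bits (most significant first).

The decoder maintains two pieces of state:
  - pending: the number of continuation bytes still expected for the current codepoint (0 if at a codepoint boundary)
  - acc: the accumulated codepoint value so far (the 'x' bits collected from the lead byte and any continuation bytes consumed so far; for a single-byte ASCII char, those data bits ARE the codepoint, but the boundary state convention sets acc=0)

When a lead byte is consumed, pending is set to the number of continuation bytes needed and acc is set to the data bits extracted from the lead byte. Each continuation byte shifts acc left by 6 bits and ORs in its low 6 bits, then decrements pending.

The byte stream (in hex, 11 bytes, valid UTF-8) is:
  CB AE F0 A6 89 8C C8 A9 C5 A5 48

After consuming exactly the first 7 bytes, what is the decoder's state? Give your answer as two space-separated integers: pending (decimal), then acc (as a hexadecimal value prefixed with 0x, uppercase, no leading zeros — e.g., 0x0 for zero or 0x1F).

Byte[0]=CB: 2-byte lead. pending=1, acc=0xB
Byte[1]=AE: continuation. acc=(acc<<6)|0x2E=0x2EE, pending=0
Byte[2]=F0: 4-byte lead. pending=3, acc=0x0
Byte[3]=A6: continuation. acc=(acc<<6)|0x26=0x26, pending=2
Byte[4]=89: continuation. acc=(acc<<6)|0x09=0x989, pending=1
Byte[5]=8C: continuation. acc=(acc<<6)|0x0C=0x2624C, pending=0
Byte[6]=C8: 2-byte lead. pending=1, acc=0x8

Answer: 1 0x8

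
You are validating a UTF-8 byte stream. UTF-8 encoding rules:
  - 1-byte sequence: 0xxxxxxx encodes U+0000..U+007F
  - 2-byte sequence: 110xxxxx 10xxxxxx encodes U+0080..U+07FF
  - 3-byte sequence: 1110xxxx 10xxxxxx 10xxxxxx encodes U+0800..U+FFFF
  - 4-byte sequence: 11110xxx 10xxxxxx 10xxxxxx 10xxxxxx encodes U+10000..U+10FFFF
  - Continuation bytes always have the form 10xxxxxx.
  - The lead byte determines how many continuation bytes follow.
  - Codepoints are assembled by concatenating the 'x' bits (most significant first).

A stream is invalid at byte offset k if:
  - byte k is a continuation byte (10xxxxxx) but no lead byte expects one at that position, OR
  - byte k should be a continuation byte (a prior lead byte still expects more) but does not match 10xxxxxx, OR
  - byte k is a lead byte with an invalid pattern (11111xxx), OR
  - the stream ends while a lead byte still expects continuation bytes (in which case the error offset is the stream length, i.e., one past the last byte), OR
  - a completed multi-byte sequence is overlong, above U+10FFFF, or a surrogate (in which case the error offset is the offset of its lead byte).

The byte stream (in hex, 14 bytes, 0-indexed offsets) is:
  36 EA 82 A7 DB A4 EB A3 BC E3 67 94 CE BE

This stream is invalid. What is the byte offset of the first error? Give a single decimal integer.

Answer: 10

Derivation:
Byte[0]=36: 1-byte ASCII. cp=U+0036
Byte[1]=EA: 3-byte lead, need 2 cont bytes. acc=0xA
Byte[2]=82: continuation. acc=(acc<<6)|0x02=0x282
Byte[3]=A7: continuation. acc=(acc<<6)|0x27=0xA0A7
Completed: cp=U+A0A7 (starts at byte 1)
Byte[4]=DB: 2-byte lead, need 1 cont bytes. acc=0x1B
Byte[5]=A4: continuation. acc=(acc<<6)|0x24=0x6E4
Completed: cp=U+06E4 (starts at byte 4)
Byte[6]=EB: 3-byte lead, need 2 cont bytes. acc=0xB
Byte[7]=A3: continuation. acc=(acc<<6)|0x23=0x2E3
Byte[8]=BC: continuation. acc=(acc<<6)|0x3C=0xB8FC
Completed: cp=U+B8FC (starts at byte 6)
Byte[9]=E3: 3-byte lead, need 2 cont bytes. acc=0x3
Byte[10]=67: expected 10xxxxxx continuation. INVALID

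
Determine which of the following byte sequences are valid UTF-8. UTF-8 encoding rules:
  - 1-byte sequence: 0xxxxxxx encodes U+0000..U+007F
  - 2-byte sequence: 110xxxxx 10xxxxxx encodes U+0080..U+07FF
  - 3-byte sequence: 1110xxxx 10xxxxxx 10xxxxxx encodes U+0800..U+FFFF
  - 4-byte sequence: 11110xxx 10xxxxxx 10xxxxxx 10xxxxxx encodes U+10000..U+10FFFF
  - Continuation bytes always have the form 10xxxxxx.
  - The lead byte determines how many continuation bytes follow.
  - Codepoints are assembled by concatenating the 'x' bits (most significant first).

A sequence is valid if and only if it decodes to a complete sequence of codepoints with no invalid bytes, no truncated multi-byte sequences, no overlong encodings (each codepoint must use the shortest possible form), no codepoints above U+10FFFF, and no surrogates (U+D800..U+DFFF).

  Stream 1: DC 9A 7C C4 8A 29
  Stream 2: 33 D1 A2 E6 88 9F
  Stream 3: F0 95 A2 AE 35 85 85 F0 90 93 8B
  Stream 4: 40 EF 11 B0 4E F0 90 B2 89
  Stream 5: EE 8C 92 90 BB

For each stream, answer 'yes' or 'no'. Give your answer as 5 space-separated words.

Stream 1: decodes cleanly. VALID
Stream 2: decodes cleanly. VALID
Stream 3: error at byte offset 5. INVALID
Stream 4: error at byte offset 2. INVALID
Stream 5: error at byte offset 3. INVALID

Answer: yes yes no no no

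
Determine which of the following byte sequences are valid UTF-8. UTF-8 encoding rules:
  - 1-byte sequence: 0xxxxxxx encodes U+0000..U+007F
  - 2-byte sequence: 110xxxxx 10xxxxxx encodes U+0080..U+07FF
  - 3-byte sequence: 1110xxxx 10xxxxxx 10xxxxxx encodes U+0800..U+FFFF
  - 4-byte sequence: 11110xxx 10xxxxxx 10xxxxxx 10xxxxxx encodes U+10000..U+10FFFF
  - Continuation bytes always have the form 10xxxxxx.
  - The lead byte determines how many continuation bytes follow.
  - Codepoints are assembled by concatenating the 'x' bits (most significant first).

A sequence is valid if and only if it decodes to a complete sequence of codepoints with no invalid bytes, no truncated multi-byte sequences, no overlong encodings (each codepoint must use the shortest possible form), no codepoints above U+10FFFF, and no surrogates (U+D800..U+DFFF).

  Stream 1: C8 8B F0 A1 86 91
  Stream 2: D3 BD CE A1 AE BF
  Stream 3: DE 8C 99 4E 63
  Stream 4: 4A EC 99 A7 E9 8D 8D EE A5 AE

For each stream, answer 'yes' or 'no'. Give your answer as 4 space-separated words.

Answer: yes no no yes

Derivation:
Stream 1: decodes cleanly. VALID
Stream 2: error at byte offset 4. INVALID
Stream 3: error at byte offset 2. INVALID
Stream 4: decodes cleanly. VALID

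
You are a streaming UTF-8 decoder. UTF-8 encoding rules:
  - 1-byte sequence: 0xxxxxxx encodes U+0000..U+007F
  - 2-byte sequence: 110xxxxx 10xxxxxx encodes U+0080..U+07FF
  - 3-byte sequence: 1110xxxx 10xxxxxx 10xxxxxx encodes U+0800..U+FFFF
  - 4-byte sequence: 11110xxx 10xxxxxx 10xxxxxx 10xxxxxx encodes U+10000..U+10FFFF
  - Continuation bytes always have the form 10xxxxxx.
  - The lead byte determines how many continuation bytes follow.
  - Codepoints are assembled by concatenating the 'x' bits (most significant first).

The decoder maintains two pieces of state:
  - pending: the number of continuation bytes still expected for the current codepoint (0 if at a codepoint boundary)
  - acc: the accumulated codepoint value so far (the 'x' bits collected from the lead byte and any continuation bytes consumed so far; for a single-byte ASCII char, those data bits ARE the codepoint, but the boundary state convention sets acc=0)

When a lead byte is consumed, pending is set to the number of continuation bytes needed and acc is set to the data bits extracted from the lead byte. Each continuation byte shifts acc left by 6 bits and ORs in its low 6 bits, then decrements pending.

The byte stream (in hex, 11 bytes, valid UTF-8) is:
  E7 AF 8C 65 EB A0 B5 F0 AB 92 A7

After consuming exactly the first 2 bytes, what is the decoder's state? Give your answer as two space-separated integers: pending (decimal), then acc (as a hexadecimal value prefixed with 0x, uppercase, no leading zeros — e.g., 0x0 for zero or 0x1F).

Answer: 1 0x1EF

Derivation:
Byte[0]=E7: 3-byte lead. pending=2, acc=0x7
Byte[1]=AF: continuation. acc=(acc<<6)|0x2F=0x1EF, pending=1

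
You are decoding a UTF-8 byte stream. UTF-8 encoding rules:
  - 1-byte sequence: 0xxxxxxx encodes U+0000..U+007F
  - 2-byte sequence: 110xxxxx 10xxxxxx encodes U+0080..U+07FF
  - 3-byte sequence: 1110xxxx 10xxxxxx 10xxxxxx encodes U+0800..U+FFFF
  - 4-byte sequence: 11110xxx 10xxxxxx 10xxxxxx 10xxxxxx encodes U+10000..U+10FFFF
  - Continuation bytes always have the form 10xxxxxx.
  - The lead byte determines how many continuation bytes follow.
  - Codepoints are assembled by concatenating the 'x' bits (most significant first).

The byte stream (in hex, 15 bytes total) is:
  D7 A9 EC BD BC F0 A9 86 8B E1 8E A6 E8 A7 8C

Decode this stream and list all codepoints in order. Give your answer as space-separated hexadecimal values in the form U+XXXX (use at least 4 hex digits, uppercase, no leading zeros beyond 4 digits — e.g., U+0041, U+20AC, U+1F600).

Byte[0]=D7: 2-byte lead, need 1 cont bytes. acc=0x17
Byte[1]=A9: continuation. acc=(acc<<6)|0x29=0x5E9
Completed: cp=U+05E9 (starts at byte 0)
Byte[2]=EC: 3-byte lead, need 2 cont bytes. acc=0xC
Byte[3]=BD: continuation. acc=(acc<<6)|0x3D=0x33D
Byte[4]=BC: continuation. acc=(acc<<6)|0x3C=0xCF7C
Completed: cp=U+CF7C (starts at byte 2)
Byte[5]=F0: 4-byte lead, need 3 cont bytes. acc=0x0
Byte[6]=A9: continuation. acc=(acc<<6)|0x29=0x29
Byte[7]=86: continuation. acc=(acc<<6)|0x06=0xA46
Byte[8]=8B: continuation. acc=(acc<<6)|0x0B=0x2918B
Completed: cp=U+2918B (starts at byte 5)
Byte[9]=E1: 3-byte lead, need 2 cont bytes. acc=0x1
Byte[10]=8E: continuation. acc=(acc<<6)|0x0E=0x4E
Byte[11]=A6: continuation. acc=(acc<<6)|0x26=0x13A6
Completed: cp=U+13A6 (starts at byte 9)
Byte[12]=E8: 3-byte lead, need 2 cont bytes. acc=0x8
Byte[13]=A7: continuation. acc=(acc<<6)|0x27=0x227
Byte[14]=8C: continuation. acc=(acc<<6)|0x0C=0x89CC
Completed: cp=U+89CC (starts at byte 12)

Answer: U+05E9 U+CF7C U+2918B U+13A6 U+89CC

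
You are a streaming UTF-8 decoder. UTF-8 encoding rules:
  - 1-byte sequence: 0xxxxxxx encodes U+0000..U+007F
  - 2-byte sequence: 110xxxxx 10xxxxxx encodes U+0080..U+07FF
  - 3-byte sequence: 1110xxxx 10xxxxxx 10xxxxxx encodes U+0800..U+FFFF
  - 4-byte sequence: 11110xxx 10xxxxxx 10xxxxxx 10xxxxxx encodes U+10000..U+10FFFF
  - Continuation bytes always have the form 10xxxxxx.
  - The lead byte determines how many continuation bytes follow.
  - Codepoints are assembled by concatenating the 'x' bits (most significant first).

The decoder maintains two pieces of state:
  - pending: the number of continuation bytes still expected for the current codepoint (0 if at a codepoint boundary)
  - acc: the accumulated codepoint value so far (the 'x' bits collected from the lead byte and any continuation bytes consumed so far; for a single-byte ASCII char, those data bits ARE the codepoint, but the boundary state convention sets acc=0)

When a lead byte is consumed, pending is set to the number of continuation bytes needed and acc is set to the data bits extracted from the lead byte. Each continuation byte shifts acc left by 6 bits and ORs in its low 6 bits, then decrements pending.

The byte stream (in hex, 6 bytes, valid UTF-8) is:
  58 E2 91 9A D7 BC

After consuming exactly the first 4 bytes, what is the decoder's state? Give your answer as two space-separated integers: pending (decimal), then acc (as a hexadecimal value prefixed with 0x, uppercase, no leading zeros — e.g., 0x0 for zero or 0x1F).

Byte[0]=58: 1-byte. pending=0, acc=0x0
Byte[1]=E2: 3-byte lead. pending=2, acc=0x2
Byte[2]=91: continuation. acc=(acc<<6)|0x11=0x91, pending=1
Byte[3]=9A: continuation. acc=(acc<<6)|0x1A=0x245A, pending=0

Answer: 0 0x245A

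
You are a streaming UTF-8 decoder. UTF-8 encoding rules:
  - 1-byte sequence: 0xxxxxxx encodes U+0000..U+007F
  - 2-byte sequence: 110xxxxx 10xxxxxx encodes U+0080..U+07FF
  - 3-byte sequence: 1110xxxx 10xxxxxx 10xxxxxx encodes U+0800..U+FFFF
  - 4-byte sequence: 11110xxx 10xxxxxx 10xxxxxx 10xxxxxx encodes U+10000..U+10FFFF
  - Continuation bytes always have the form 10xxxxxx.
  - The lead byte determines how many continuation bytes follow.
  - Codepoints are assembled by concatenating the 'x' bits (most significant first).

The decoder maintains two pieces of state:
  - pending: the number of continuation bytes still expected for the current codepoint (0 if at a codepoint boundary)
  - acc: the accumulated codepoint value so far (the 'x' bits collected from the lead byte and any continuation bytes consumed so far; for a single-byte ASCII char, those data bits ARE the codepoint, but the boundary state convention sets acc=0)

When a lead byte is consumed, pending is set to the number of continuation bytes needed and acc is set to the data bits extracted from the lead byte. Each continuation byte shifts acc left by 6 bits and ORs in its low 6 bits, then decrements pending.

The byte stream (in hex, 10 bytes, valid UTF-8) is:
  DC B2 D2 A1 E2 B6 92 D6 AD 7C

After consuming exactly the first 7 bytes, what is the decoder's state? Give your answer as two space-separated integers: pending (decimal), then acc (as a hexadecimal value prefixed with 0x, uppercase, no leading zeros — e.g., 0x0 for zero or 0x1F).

Answer: 0 0x2D92

Derivation:
Byte[0]=DC: 2-byte lead. pending=1, acc=0x1C
Byte[1]=B2: continuation. acc=(acc<<6)|0x32=0x732, pending=0
Byte[2]=D2: 2-byte lead. pending=1, acc=0x12
Byte[3]=A1: continuation. acc=(acc<<6)|0x21=0x4A1, pending=0
Byte[4]=E2: 3-byte lead. pending=2, acc=0x2
Byte[5]=B6: continuation. acc=(acc<<6)|0x36=0xB6, pending=1
Byte[6]=92: continuation. acc=(acc<<6)|0x12=0x2D92, pending=0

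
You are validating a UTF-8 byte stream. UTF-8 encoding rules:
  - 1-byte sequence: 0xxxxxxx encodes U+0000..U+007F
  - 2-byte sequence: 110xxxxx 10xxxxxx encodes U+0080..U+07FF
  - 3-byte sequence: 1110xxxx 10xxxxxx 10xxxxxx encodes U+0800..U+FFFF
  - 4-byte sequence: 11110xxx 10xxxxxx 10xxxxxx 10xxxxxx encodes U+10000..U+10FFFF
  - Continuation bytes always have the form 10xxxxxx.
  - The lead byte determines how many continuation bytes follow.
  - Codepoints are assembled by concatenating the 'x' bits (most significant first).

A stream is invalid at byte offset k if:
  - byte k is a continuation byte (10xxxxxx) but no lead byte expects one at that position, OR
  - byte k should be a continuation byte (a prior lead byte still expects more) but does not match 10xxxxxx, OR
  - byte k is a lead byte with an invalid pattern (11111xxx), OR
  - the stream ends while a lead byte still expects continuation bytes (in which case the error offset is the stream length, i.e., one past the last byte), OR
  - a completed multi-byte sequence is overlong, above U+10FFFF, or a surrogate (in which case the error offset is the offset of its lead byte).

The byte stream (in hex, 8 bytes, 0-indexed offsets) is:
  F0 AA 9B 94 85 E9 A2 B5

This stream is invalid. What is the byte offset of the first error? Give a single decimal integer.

Byte[0]=F0: 4-byte lead, need 3 cont bytes. acc=0x0
Byte[1]=AA: continuation. acc=(acc<<6)|0x2A=0x2A
Byte[2]=9B: continuation. acc=(acc<<6)|0x1B=0xA9B
Byte[3]=94: continuation. acc=(acc<<6)|0x14=0x2A6D4
Completed: cp=U+2A6D4 (starts at byte 0)
Byte[4]=85: INVALID lead byte (not 0xxx/110x/1110/11110)

Answer: 4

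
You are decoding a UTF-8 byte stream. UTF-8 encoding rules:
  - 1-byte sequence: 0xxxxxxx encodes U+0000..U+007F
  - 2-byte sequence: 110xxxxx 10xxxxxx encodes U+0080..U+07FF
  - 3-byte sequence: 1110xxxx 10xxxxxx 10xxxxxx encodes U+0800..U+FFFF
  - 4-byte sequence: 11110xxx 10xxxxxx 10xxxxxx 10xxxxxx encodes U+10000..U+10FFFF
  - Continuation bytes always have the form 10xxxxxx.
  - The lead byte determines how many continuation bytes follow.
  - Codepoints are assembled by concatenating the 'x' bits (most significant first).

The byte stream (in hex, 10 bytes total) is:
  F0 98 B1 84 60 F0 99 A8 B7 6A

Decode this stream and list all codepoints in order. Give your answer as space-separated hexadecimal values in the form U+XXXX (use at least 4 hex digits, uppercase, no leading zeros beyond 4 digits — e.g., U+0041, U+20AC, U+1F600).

Answer: U+18C44 U+0060 U+19A37 U+006A

Derivation:
Byte[0]=F0: 4-byte lead, need 3 cont bytes. acc=0x0
Byte[1]=98: continuation. acc=(acc<<6)|0x18=0x18
Byte[2]=B1: continuation. acc=(acc<<6)|0x31=0x631
Byte[3]=84: continuation. acc=(acc<<6)|0x04=0x18C44
Completed: cp=U+18C44 (starts at byte 0)
Byte[4]=60: 1-byte ASCII. cp=U+0060
Byte[5]=F0: 4-byte lead, need 3 cont bytes. acc=0x0
Byte[6]=99: continuation. acc=(acc<<6)|0x19=0x19
Byte[7]=A8: continuation. acc=(acc<<6)|0x28=0x668
Byte[8]=B7: continuation. acc=(acc<<6)|0x37=0x19A37
Completed: cp=U+19A37 (starts at byte 5)
Byte[9]=6A: 1-byte ASCII. cp=U+006A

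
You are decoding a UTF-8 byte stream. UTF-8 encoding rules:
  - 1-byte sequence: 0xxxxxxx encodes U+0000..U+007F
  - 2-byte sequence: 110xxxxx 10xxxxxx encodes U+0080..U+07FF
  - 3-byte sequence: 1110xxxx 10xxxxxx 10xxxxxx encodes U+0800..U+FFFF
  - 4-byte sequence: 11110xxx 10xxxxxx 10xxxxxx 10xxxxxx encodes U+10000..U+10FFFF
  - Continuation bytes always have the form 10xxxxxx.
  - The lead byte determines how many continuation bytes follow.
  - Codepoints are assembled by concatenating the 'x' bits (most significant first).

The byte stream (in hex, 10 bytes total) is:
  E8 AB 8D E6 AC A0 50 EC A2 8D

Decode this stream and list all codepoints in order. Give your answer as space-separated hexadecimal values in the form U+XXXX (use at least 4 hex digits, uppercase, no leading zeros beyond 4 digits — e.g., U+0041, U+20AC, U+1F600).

Byte[0]=E8: 3-byte lead, need 2 cont bytes. acc=0x8
Byte[1]=AB: continuation. acc=(acc<<6)|0x2B=0x22B
Byte[2]=8D: continuation. acc=(acc<<6)|0x0D=0x8ACD
Completed: cp=U+8ACD (starts at byte 0)
Byte[3]=E6: 3-byte lead, need 2 cont bytes. acc=0x6
Byte[4]=AC: continuation. acc=(acc<<6)|0x2C=0x1AC
Byte[5]=A0: continuation. acc=(acc<<6)|0x20=0x6B20
Completed: cp=U+6B20 (starts at byte 3)
Byte[6]=50: 1-byte ASCII. cp=U+0050
Byte[7]=EC: 3-byte lead, need 2 cont bytes. acc=0xC
Byte[8]=A2: continuation. acc=(acc<<6)|0x22=0x322
Byte[9]=8D: continuation. acc=(acc<<6)|0x0D=0xC88D
Completed: cp=U+C88D (starts at byte 7)

Answer: U+8ACD U+6B20 U+0050 U+C88D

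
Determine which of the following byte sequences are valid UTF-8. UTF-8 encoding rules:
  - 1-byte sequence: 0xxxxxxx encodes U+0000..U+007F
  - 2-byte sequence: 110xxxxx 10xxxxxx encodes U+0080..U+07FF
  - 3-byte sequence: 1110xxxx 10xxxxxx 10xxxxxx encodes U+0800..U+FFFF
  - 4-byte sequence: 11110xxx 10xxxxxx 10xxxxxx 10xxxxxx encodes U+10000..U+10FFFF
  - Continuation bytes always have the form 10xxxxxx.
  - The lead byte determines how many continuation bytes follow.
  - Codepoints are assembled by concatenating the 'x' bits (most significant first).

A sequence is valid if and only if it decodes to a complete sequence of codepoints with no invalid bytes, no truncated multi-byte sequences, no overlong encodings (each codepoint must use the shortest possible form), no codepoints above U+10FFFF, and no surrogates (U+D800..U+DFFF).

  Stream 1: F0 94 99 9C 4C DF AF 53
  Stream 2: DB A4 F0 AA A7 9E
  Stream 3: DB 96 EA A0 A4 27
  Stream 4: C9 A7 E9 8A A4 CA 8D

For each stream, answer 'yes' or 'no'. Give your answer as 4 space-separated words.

Answer: yes yes yes yes

Derivation:
Stream 1: decodes cleanly. VALID
Stream 2: decodes cleanly. VALID
Stream 3: decodes cleanly. VALID
Stream 4: decodes cleanly. VALID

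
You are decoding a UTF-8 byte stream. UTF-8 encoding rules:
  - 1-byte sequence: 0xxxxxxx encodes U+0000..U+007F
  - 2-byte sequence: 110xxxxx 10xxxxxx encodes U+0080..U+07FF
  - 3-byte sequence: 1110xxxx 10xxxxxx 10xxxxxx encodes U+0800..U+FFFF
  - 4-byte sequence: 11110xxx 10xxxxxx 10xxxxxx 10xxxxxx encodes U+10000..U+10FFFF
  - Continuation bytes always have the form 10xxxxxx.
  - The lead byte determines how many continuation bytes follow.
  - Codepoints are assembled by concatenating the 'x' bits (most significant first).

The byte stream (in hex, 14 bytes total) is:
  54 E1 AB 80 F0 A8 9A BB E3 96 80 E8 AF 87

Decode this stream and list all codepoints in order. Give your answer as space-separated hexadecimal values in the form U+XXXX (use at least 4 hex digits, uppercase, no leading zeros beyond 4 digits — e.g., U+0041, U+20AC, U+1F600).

Byte[0]=54: 1-byte ASCII. cp=U+0054
Byte[1]=E1: 3-byte lead, need 2 cont bytes. acc=0x1
Byte[2]=AB: continuation. acc=(acc<<6)|0x2B=0x6B
Byte[3]=80: continuation. acc=(acc<<6)|0x00=0x1AC0
Completed: cp=U+1AC0 (starts at byte 1)
Byte[4]=F0: 4-byte lead, need 3 cont bytes. acc=0x0
Byte[5]=A8: continuation. acc=(acc<<6)|0x28=0x28
Byte[6]=9A: continuation. acc=(acc<<6)|0x1A=0xA1A
Byte[7]=BB: continuation. acc=(acc<<6)|0x3B=0x286BB
Completed: cp=U+286BB (starts at byte 4)
Byte[8]=E3: 3-byte lead, need 2 cont bytes. acc=0x3
Byte[9]=96: continuation. acc=(acc<<6)|0x16=0xD6
Byte[10]=80: continuation. acc=(acc<<6)|0x00=0x3580
Completed: cp=U+3580 (starts at byte 8)
Byte[11]=E8: 3-byte lead, need 2 cont bytes. acc=0x8
Byte[12]=AF: continuation. acc=(acc<<6)|0x2F=0x22F
Byte[13]=87: continuation. acc=(acc<<6)|0x07=0x8BC7
Completed: cp=U+8BC7 (starts at byte 11)

Answer: U+0054 U+1AC0 U+286BB U+3580 U+8BC7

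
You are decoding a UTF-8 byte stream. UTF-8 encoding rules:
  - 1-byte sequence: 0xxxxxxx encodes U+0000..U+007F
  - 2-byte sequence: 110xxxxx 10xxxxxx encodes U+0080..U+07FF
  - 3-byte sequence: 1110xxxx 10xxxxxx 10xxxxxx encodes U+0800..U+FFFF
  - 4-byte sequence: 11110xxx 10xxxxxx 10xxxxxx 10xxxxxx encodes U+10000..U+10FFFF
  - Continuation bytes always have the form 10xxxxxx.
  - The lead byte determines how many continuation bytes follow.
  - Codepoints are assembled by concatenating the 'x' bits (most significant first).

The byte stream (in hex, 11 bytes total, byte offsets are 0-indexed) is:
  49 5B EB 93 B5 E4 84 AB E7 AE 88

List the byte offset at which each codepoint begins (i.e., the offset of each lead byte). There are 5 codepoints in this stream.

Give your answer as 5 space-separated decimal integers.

Byte[0]=49: 1-byte ASCII. cp=U+0049
Byte[1]=5B: 1-byte ASCII. cp=U+005B
Byte[2]=EB: 3-byte lead, need 2 cont bytes. acc=0xB
Byte[3]=93: continuation. acc=(acc<<6)|0x13=0x2D3
Byte[4]=B5: continuation. acc=(acc<<6)|0x35=0xB4F5
Completed: cp=U+B4F5 (starts at byte 2)
Byte[5]=E4: 3-byte lead, need 2 cont bytes. acc=0x4
Byte[6]=84: continuation. acc=(acc<<6)|0x04=0x104
Byte[7]=AB: continuation. acc=(acc<<6)|0x2B=0x412B
Completed: cp=U+412B (starts at byte 5)
Byte[8]=E7: 3-byte lead, need 2 cont bytes. acc=0x7
Byte[9]=AE: continuation. acc=(acc<<6)|0x2E=0x1EE
Byte[10]=88: continuation. acc=(acc<<6)|0x08=0x7B88
Completed: cp=U+7B88 (starts at byte 8)

Answer: 0 1 2 5 8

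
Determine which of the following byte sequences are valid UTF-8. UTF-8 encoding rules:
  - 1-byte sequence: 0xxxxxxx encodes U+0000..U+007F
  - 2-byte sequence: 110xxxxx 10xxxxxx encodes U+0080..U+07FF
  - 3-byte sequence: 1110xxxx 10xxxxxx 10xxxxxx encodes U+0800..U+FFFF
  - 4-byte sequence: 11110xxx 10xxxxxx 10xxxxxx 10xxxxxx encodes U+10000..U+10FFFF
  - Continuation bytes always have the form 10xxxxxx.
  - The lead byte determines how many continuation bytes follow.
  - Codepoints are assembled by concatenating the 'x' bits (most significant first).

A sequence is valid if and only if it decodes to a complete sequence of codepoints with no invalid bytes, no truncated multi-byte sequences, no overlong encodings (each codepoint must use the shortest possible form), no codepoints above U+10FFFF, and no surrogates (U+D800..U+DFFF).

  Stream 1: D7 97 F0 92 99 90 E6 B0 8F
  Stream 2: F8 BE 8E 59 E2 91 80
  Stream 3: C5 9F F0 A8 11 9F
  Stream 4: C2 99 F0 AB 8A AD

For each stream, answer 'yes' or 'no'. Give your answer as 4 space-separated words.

Stream 1: decodes cleanly. VALID
Stream 2: error at byte offset 0. INVALID
Stream 3: error at byte offset 4. INVALID
Stream 4: decodes cleanly. VALID

Answer: yes no no yes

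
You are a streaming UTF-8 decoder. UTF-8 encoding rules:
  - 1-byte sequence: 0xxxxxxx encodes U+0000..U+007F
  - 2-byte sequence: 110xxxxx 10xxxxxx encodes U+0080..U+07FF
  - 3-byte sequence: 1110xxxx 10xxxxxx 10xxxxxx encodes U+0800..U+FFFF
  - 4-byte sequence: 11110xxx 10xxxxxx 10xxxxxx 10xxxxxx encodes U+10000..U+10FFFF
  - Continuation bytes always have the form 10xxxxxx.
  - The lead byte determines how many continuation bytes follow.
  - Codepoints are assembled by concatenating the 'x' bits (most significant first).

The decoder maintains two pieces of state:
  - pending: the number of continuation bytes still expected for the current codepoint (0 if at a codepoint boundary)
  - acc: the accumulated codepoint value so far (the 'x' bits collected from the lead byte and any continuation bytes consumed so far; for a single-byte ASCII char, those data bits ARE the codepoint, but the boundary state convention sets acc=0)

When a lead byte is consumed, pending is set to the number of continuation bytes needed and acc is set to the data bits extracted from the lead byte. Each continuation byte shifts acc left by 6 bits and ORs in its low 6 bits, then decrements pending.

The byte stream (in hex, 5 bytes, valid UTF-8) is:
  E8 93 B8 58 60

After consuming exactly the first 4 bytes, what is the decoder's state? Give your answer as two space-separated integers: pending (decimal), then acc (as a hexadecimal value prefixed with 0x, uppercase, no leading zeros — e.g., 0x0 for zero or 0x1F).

Answer: 0 0x0

Derivation:
Byte[0]=E8: 3-byte lead. pending=2, acc=0x8
Byte[1]=93: continuation. acc=(acc<<6)|0x13=0x213, pending=1
Byte[2]=B8: continuation. acc=(acc<<6)|0x38=0x84F8, pending=0
Byte[3]=58: 1-byte. pending=0, acc=0x0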